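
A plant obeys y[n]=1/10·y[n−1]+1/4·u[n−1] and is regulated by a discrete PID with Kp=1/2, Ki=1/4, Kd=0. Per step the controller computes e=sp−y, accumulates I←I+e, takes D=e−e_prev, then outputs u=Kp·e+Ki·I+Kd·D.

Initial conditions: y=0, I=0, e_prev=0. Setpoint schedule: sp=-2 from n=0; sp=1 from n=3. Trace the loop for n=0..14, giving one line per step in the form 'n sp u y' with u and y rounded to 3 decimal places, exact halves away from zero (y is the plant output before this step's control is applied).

0 -2 -1.500 0.000
1 -2 -1.719 -0.375
2 -2 -2.056 -0.467
3 1 -0.119 -0.561
4 1 -0.085 -0.086
5 1 0.145 -0.030
6 1 0.355 0.033
7 1 0.552 0.092
8 1 0.738 0.147
9 1 0.912 0.199
10 1 1.076 0.248
11 1 1.229 0.294
12 1 1.374 0.337
13 1 1.509 0.377
14 1 1.637 0.415

(exact arithmetic carried between steps; '≈' marks a value shown rounded to 6 d.p. or computed from one; I and e_prev carry over from the previous line; the table rounds u and y to 3 d.p., halves away from zero)
n=0: y=0, sp=-2, e=sp−y=-2; I=-2, D=e−e_prev=-2; u=1/2·(-2)+1/4·(-2)+0·(-2)=-1.5; next y=1/10·0+1/4·(-1.5)=-0.375
n=1: y=-0.375, sp=-2, e=sp−y=-1.625; I=-3.625, D=e−e_prev=0.375; u=1/2·(-1.625)+1/4·(-3.625)+0·0.375=-1.71875; next y=1/10·(-0.375)+1/4·(-1.71875)≈-0.467188
n=2: y≈-0.467188, sp=-2, e=sp−y≈-1.532813; I≈-5.157813, D=e−e_prev≈0.092188; u=1/2·(-1.532813)+1/4·(-5.157813)+0·0.092188≈-2.055859; next y=1/10·(-0.467188)+1/4·(-2.055859)≈-0.560684
n=3: y≈-0.560684, sp=1, e=sp−y≈1.560684; I≈-3.597129, D=e−e_prev≈3.093496; u=1/2·1.560684+1/4·(-3.597129)+0·3.093496≈-0.118940; next y=1/10·(-0.560684)+1/4·(-0.118940)≈-0.085803
n=4: y≈-0.085803, sp=1, e=sp−y≈1.085803; I≈-2.511325, D=e−e_prev≈-0.474880; u=1/2·1.085803+1/4·(-2.511325)+0·(-0.474880)≈-0.084930; next y=1/10·(-0.085803)+1/4·(-0.084930)≈-0.029813
n=5: y≈-0.029813, sp=1, e=sp−y≈1.029813; I≈-1.481513, D=e−e_prev≈-0.055991; u=1/2·1.029813+1/4·(-1.481513)+0·(-0.055991)≈0.144528; next y=1/10·(-0.029813)+1/4·0.144528≈0.033151
n=6: y≈0.033151, sp=1, e=sp−y≈0.966849; I≈-0.514663, D=e−e_prev≈-0.062964; u=1/2·0.966849+1/4·(-0.514663)+0·(-0.062964)≈0.354759; next y=1/10·0.033151+1/4·0.354759≈0.092005
n=7: y≈0.092005, sp=1, e=sp−y≈0.907995; I≈0.393332, D=e−e_prev≈-0.058854; u=1/2·0.907995+1/4·0.393332+0·(-0.058854)≈0.552331; next y=1/10·0.092005+1/4·0.552331≈0.147283
n=8: y≈0.147283, sp=1, e=sp−y≈0.852717; I≈1.246049, D=e−e_prev≈-0.055278; u=1/2·0.852717+1/4·1.246049+0·(-0.055278)≈0.737871; next y=1/10·0.147283+1/4·0.737871≈0.199196
n=9: y≈0.199196, sp=1, e=sp−y≈0.800804; I≈2.046853, D=e−e_prev≈-0.051913; u=1/2·0.800804+1/4·2.046853+0·(-0.051913)≈0.912115; next y=1/10·0.199196+1/4·0.912115≈0.247948
n=10: y≈0.247948, sp=1, e=sp−y≈0.752052; I≈2.798904, D=e−e_prev≈-0.048752; u=1/2·0.752052+1/4·2.798904+0·(-0.048752)≈1.075752; next y=1/10·0.247948+1/4·1.075752≈0.293733
n=11: y≈0.293733, sp=1, e=sp−y≈0.706267; I≈3.505171, D=e−e_prev≈-0.045784; u=1/2·0.706267+1/4·3.505171+0·(-0.045784)≈1.229426; next y=1/10·0.293733+1/4·1.229426≈0.336730
n=12: y≈0.336730, sp=1, e=sp−y≈0.663270; I≈4.168442, D=e−e_prev≈-0.042997; u=1/2·0.663270+1/4·4.168442+0·(-0.042997)≈1.373745; next y=1/10·0.336730+1/4·1.373745≈0.377109
n=13: y≈0.377109, sp=1, e=sp−y≈0.622891; I≈4.791332, D=e−e_prev≈-0.040379; u=1/2·0.622891+1/4·4.791332+0·(-0.040379)≈1.509278; next y=1/10·0.377109+1/4·1.509278≈0.415031
n=14: y≈0.415031, sp=1, e=sp−y≈0.584969; I≈5.376302, D=e−e_prev≈-0.037921; u=1/2·0.584969+1/4·5.376302+0·(-0.037921)≈1.636560; next y=1/10·0.415031+1/4·1.636560≈0.450643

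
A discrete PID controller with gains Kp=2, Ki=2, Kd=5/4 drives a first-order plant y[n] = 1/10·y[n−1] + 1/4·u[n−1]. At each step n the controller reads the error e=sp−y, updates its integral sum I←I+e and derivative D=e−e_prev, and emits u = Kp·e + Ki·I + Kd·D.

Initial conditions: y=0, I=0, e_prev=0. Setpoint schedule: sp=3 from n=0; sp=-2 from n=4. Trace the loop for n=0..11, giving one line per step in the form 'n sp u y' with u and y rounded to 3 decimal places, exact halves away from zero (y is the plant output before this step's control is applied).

0 3 15.750 0.000
1 3 -2.672 3.938
2 3 22.487 -0.274
3 3 -7.039 5.594
4 -2 4.529 -1.200
5 -2 -10.929 1.012
6 -2 4.940 -2.631
7 -2 -17.268 0.972
8 -2 8.548 -4.220
9 -2 -24.660 1.715
10 -2 15.798 -5.993
11 -2 -34.905 3.350

(exact arithmetic carried between steps; '≈' marks a value shown rounded to 6 d.p. or computed from one; I and e_prev carry over from the previous line; the table rounds u and y to 3 d.p., halves away from zero)
n=0: y=0, sp=3, e=sp−y=3; I=3, D=e−e_prev=3; u=2·3+2·3+5/4·3=15.75; next y=1/10·0+1/4·15.75=3.9375
n=1: y=3.9375, sp=3, e=sp−y=-0.9375; I=2.0625, D=e−e_prev=-3.9375; u=2·(-0.9375)+2·2.0625+5/4·(-3.9375)=-2.671875; next y=1/10·3.9375+1/4·(-2.671875)≈-0.274219
n=2: y≈-0.274219, sp=3, e=sp−y≈3.274219; I≈5.336719, D=e−e_prev≈4.211719; u=2·3.274219+2·5.336719+5/4·4.211719≈22.486523; next y=1/10·(-0.274219)+1/4·22.486523≈5.594209
n=3: y≈5.594209, sp=3, e=sp−y≈-2.594209; I≈2.742510, D=e−e_prev≈-5.868428; u=2·(-2.594209)+2·2.742510+5/4·(-5.868428)≈-7.038933; next y=1/10·5.594209+1/4·(-7.038933)≈-1.200312
n=4: y≈-1.200312, sp=-2, e=sp−y≈-0.799688; I≈1.942822, D=e−e_prev≈1.794521; u=2·(-0.799688)+2·1.942822+5/4·1.794521≈4.529421; next y=1/10·(-1.200312)+1/4·4.529421≈1.012324
n=5: y≈1.012324, sp=-2, e=sp−y≈-3.012324; I≈-1.069502, D=e−e_prev≈-2.212636; u=2·(-3.012324)+2·(-1.069502)+5/4·(-2.212636)≈-10.929447; next y=1/10·1.012324+1/4·(-10.929447)≈-2.631129
n=6: y≈-2.631129, sp=-2, e=sp−y≈0.631129; I≈-0.438372, D=e−e_prev≈3.643453; u=2·0.631129+2·(-0.438372)+5/4·3.643453≈4.939830; next y=1/10·(-2.631129)+1/4·4.939830≈0.971845
n=7: y≈0.971845, sp=-2, e=sp−y≈-2.971845; I≈-3.410217, D=e−e_prev≈-3.602974; u=2·(-2.971845)+2·(-3.410217)+5/4·(-3.602974)≈-17.267841; next y=1/10·0.971845+1/4·(-17.267841)≈-4.219776
n=8: y≈-4.219776, sp=-2, e=sp−y≈2.219776; I≈-1.190441, D=e−e_prev≈5.191620; u=2·2.219776+2·(-1.190441)+5/4·5.191620≈8.548194; next y=1/10·(-4.219776)+1/4·8.548194≈1.715071
n=9: y≈1.715071, sp=-2, e=sp−y≈-3.715071; I≈-4.905512, D=e−e_prev≈-5.934847; u=2·(-3.715071)+2·(-4.905512)+5/4·(-5.934847)≈-24.659725; next y=1/10·1.715071+1/4·(-24.659725)≈-5.993424
n=10: y≈-5.993424, sp=-2, e=sp−y≈3.993424; I≈-0.912088, D=e−e_prev≈7.708495; u=2·3.993424+2·(-0.912088)+5/4·7.708495≈15.798291; next y=1/10·(-5.993424)+1/4·15.798291≈3.350230
n=11: y≈3.350230, sp=-2, e=sp−y≈-5.350230; I≈-6.262319, D=e−e_prev≈-9.343655; u=2·(-5.350230)+2·(-6.262319)+5/4·(-9.343655)≈-34.904666; next y=1/10·3.350230+1/4·(-34.904666)≈-8.391143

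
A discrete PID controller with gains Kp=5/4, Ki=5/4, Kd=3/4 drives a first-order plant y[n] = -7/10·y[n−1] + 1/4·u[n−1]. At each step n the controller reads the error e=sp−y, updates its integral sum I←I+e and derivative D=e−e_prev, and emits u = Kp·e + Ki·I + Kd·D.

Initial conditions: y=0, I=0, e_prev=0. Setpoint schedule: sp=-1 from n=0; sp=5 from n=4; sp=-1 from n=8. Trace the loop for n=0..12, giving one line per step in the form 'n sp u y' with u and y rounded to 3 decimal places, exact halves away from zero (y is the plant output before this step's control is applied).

0 -1 -3.250 0.000
1 -1 -1.109 -0.813
2 -1 -5.541 0.291
3 -1 -0.215 -1.589
4 5 10.005 1.059
5 5 10.138 1.760
6 5 16.202 1.302
7 5 14.511 3.139
8 -1 4.268 1.430
9 -1 8.884 0.066
10 -1 -0.327 2.175
11 -1 9.568 -1.604
12 -1 -9.148 3.515

(exact arithmetic carried between steps; '≈' marks a value shown rounded to 6 d.p. or computed from one; I and e_prev carry over from the previous line; the table rounds u and y to 3 d.p., halves away from zero)
n=0: y=0, sp=-1, e=sp−y=-1; I=-1, D=e−e_prev=-1; u=5/4·(-1)+5/4·(-1)+3/4·(-1)=-3.25; next y=-7/10·0+1/4·(-3.25)=-0.8125
n=1: y=-0.8125, sp=-1, e=sp−y=-0.1875; I=-1.1875, D=e−e_prev=0.8125; u=5/4·(-0.1875)+5/4·(-1.1875)+3/4·0.8125=-1.109375; next y=-7/10·(-0.8125)+1/4·(-1.109375)≈0.291406
n=2: y≈0.291406, sp=-1, e=sp−y≈-1.291406; I≈-2.478906, D=e−e_prev≈-1.103906; u=5/4·(-1.291406)+5/4·(-2.478906)+3/4·(-1.103906)≈-5.540820; next y=-7/10·0.291406+1/4·(-5.540820)≈-1.589189
n=3: y≈-1.589189, sp=-1, e=sp−y≈0.589189; I≈-1.889717, D=e−e_prev≈1.880596; u=5/4·0.589189+5/4·(-1.889717)+3/4·1.880596≈-0.215212; next y=-7/10·(-1.589189)+1/4·(-0.215212)≈1.058630
n=4: y≈1.058630, sp=5, e=sp−y≈3.941370; I≈2.051654, D=e−e_prev≈3.352181; u=5/4·3.941370+5/4·2.051654+3/4·3.352181≈10.005416; next y=-7/10·1.058630+1/4·10.005416≈1.760313
n=5: y≈1.760313, sp=5, e=sp−y≈3.239687; I≈5.291340, D=e−e_prev≈-0.701684; u=5/4·3.239687+5/4·5.291340+3/4·(-0.701684)≈10.137521; next y=-7/10·1.760313+1/4·10.137521≈1.302161
n=6: y≈1.302161, sp=5, e=sp−y≈3.697839; I≈8.989179, D=e−e_prev≈0.458152; u=5/4·3.697839+5/4·8.989179+3/4·0.458152≈16.202388; next y=-7/10·1.302161+1/4·16.202388≈3.139084
n=7: y≈3.139084, sp=5, e=sp−y≈1.860916; I≈10.850095, D=e−e_prev≈-1.836923; u=5/4·1.860916+5/4·10.850095+3/4·(-1.836923)≈14.511071; next y=-7/10·3.139084+1/4·14.511071≈1.430409
n=8: y≈1.430409, sp=-1, e=sp−y≈-2.430409; I≈8.419686, D=e−e_prev≈-4.291325; u=5/4·(-2.430409)+5/4·8.419686+3/4·(-4.291325)≈4.268104; next y=-7/10·1.430409+1/4·4.268104≈0.065740
n=9: y≈0.065740, sp=-1, e=sp−y≈-1.065740; I≈7.353947, D=e−e_prev≈1.364669; u=5/4·(-1.065740)+5/4·7.353947+3/4·1.364669≈8.883760; next y=-7/10·0.065740+1/4·8.883760≈2.174922
n=10: y≈2.174922, sp=-1, e=sp−y≈-3.174922; I≈4.179024, D=e−e_prev≈-2.109183; u=5/4·(-3.174922)+5/4·4.179024+3/4·(-2.109183)≈-0.326759; next y=-7/10·2.174922+1/4·(-0.326759)≈-1.604135
n=11: y≈-1.604135, sp=-1, e=sp−y≈0.604135; I≈4.783160, D=e−e_prev≈3.779058; u=5/4·0.604135+5/4·4.783160+3/4·3.779058≈9.568412; next y=-7/10·(-1.604135)+1/4·9.568412≈3.514998
n=12: y≈3.514998, sp=-1, e=sp−y≈-4.514998; I≈0.268162, D=e−e_prev≈-5.119133; u=5/4·(-4.514998)+5/4·0.268162+3/4·(-5.119133)≈-9.147895; next y=-7/10·3.514998+1/4·(-9.147895)≈-4.747472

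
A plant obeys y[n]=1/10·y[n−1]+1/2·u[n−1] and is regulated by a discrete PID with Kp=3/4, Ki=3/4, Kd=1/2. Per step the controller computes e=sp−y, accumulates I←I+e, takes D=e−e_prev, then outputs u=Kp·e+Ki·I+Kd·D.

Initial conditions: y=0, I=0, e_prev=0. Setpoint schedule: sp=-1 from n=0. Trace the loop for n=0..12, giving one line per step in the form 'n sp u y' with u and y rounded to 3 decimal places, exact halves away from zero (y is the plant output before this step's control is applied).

0 -1 -2.000 0.000
1 -1 -0.250 -1.000
2 -1 -2.300 -0.225
3 -1 -0.599 -1.173
4 -1 -2.455 -0.417
5 -1 -0.810 -1.269
6 -1 -2.509 -0.532
7 -1 -0.940 -1.308
8 -1 -2.511 -0.601
9 -1 -1.027 -1.315
10 -1 -2.489 -0.645
11 -1 -1.092 -1.309
12 -1 -2.456 -0.677

(exact arithmetic carried between steps; '≈' marks a value shown rounded to 6 d.p. or computed from one; I and e_prev carry over from the previous line; the table rounds u and y to 3 d.p., halves away from zero)
n=0: y=0, sp=-1, e=sp−y=-1; I=-1, D=e−e_prev=-1; u=3/4·(-1)+3/4·(-1)+1/2·(-1)=-2; next y=1/10·0+1/2·(-2)=-1
n=1: y=-1, sp=-1, e=sp−y=0; I=-1, D=e−e_prev=1; u=3/4·0+3/4·(-1)+1/2·1=-0.25; next y=1/10·(-1)+1/2·(-0.25)=-0.225
n=2: y=-0.225, sp=-1, e=sp−y=-0.775; I=-1.775, D=e−e_prev=-0.775; u=3/4·(-0.775)+3/4·(-1.775)+1/2·(-0.775)=-2.3; next y=1/10·(-0.225)+1/2·(-2.3)=-1.1725
n=3: y=-1.1725, sp=-1, e=sp−y=0.1725; I=-1.6025, D=e−e_prev=0.9475; u=3/4·0.1725+3/4·(-1.6025)+1/2·0.9475=-0.59875; next y=1/10·(-1.1725)+1/2·(-0.59875)=-0.416625
n=4: y=-0.416625, sp=-1, e=sp−y=-0.583375; I=-2.185875, D=e−e_prev=-0.755875; u=3/4·(-0.583375)+3/4·(-2.185875)+1/2·(-0.755875)=-2.454875; next y=1/10·(-0.416625)+1/2·(-2.454875)=-1.2691
n=5: y=-1.2691, sp=-1, e=sp−y=0.2691; I=-1.916775, D=e−e_prev=0.852475; u=3/4·0.2691+3/4·(-1.916775)+1/2·0.852475≈-0.809519; next y=1/10·(-1.2691)+1/2·(-0.809519)≈-0.531669
n=6: y≈-0.531669, sp=-1, e=sp−y≈-0.468331; I≈-2.385106, D=e−e_prev≈-0.737431; u=3/4·(-0.468331)+3/4·(-2.385106)+1/2·(-0.737431)≈-2.508793; next y=1/10·(-0.531669)+1/2·(-2.508793)≈-1.307563
n=7: y≈-1.307563, sp=-1, e=sp−y≈0.307563; I≈-2.077542, D=e−e_prev≈0.775894; u=3/4·0.307563+3/4·(-2.077542)+1/2·0.775894≈-0.939538; next y=1/10·(-1.307563)+1/2·(-0.939538)≈-0.600525
n=8: y≈-0.600525, sp=-1, e=sp−y≈-0.399475; I≈-2.477017, D=e−e_prev≈-0.707038; u=3/4·(-0.399475)+3/4·(-2.477017)+1/2·(-0.707038)≈-2.510888; next y=1/10·(-0.600525)+1/2·(-2.510888)≈-1.315497
n=9: y≈-1.315497, sp=-1, e=sp−y≈0.315497; I≈-2.161521, D=e−e_prev≈0.714972; u=3/4·0.315497+3/4·(-2.161521)+1/2·0.714972≈-1.027032; next y=1/10·(-1.315497)+1/2·(-1.027032)≈-0.645066
n=10: y≈-0.645066, sp=-1, e=sp−y≈-0.354934; I≈-2.516455, D=e−e_prev≈-0.670431; u=3/4·(-0.354934)+3/4·(-2.516455)+1/2·(-0.670431)≈-2.488757; next y=1/10·(-0.645066)+1/2·(-2.488757)≈-1.308885
n=11: y≈-1.308885, sp=-1, e=sp−y≈0.308885; I≈-2.207570, D=e−e_prev≈0.663819; u=3/4·0.308885+3/4·(-2.207570)+1/2·0.663819≈-1.092104; next y=1/10·(-1.308885)+1/2·(-1.092104)≈-0.676940
n=12: y≈-0.676940, sp=-1, e=sp−y≈-0.323060; I≈-2.530629, D=e−e_prev≈-0.631945; u=3/4·(-0.323060)+3/4·(-2.530629)+1/2·(-0.631945)≈-2.456239; next y=1/10·(-0.676940)+1/2·(-2.456239)≈-1.295814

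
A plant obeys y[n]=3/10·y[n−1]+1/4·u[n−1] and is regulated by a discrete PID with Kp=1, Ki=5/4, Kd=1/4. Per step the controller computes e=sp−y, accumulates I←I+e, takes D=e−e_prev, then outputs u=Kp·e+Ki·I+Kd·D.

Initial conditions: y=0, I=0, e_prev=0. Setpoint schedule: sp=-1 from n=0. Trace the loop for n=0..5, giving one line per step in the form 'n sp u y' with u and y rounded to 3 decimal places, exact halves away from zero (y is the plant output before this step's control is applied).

0 -1 -2.500 0.000
1 -1 -1.938 -0.625
2 -1 -2.445 -0.672
3 -1 -2.515 -0.813
4 -1 -2.635 -0.873
5 -1 -2.689 -0.920

(exact arithmetic carried between steps; '≈' marks a value shown rounded to 6 d.p. or computed from one; I and e_prev carry over from the previous line; the table rounds u and y to 3 d.p., halves away from zero)
n=0: y=0, sp=-1, e=sp−y=-1; I=-1, D=e−e_prev=-1; u=1·(-1)+5/4·(-1)+1/4·(-1)=-2.5; next y=3/10·0+1/4·(-2.5)=-0.625
n=1: y=-0.625, sp=-1, e=sp−y=-0.375; I=-1.375, D=e−e_prev=0.625; u=1·(-0.375)+5/4·(-1.375)+1/4·0.625=-1.9375; next y=3/10·(-0.625)+1/4·(-1.9375)=-0.671875
n=2: y=-0.671875, sp=-1, e=sp−y=-0.328125; I=-1.703125, D=e−e_prev=0.046875; u=1·(-0.328125)+5/4·(-1.703125)+1/4·0.046875≈-2.445313; next y=3/10·(-0.671875)+1/4·(-2.445313)≈-0.812891
n=3: y≈-0.812891, sp=-1, e=sp−y≈-0.187109; I≈-1.890234, D=e−e_prev≈0.141016; u=1·(-0.187109)+5/4·(-1.890234)+1/4·0.141016≈-2.514648; next y=3/10·(-0.812891)+1/4·(-2.514648)≈-0.872529
n=4: y≈-0.872529, sp=-1, e=sp−y≈-0.127471; I≈-2.017705, D=e−e_prev≈0.059639; u=1·(-0.127471)+5/4·(-2.017705)+1/4·0.059639≈-2.634692; next y=3/10·(-0.872529)+1/4·(-2.634692)≈-0.920432
n=5: y≈-0.920432, sp=-1, e=sp−y≈-0.079568; I≈-2.097273, D=e−e_prev≈0.047903; u=1·(-0.079568)+5/4·(-2.097273)+1/4·0.047903≈-2.689184; next y=3/10·(-0.920432)+1/4·(-2.689184)≈-0.948426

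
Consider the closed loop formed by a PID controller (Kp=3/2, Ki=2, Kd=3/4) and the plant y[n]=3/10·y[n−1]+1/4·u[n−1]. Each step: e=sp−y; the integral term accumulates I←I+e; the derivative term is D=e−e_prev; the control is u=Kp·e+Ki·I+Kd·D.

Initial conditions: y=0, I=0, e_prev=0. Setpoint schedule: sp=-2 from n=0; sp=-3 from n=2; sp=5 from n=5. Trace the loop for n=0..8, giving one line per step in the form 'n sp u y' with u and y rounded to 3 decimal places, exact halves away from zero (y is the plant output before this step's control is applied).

(exact arithmetic carried between steps; '≈' marks a value shown rounded to 6 d.p. or computed from one; I and e_prev carry over from the previous line; the table rounds u and y to 3 d.p., halves away from zero)
n=0: y=0, sp=-2, e=sp−y=-2; I=-2, D=e−e_prev=-2; u=3/2·(-2)+2·(-2)+3/4·(-2)=-8.5; next y=3/10·0+1/4·(-8.5)=-2.125
n=1: y=-2.125, sp=-2, e=sp−y=0.125; I=-1.875, D=e−e_prev=2.125; u=3/2·0.125+2·(-1.875)+3/4·2.125=-1.96875; next y=3/10·(-2.125)+1/4·(-1.96875)≈-1.129688
n=2: y≈-1.129688, sp=-3, e=sp−y≈-1.870313; I≈-3.745313, D=e−e_prev≈-1.995313; u=3/2·(-1.870313)+2·(-3.745313)+3/4·(-1.995313)≈-11.792578; next y=3/10·(-1.129688)+1/4·(-11.792578)≈-3.287051
n=3: y≈-3.287051, sp=-3, e=sp−y≈0.287051; I≈-3.458262, D=e−e_prev≈2.157363; u=3/2·0.287051+2·(-3.458262)+3/4·2.157363≈-4.867925; next y=3/10·(-3.287051)+1/4·(-4.867925)≈-2.203096
n=4: y≈-2.203096, sp=-3, e=sp−y≈-0.796904; I≈-4.255165, D=e−e_prev≈-1.083954; u=3/2·(-0.796904)+2·(-4.255165)+3/4·(-1.083954)≈-10.518652; next y=3/10·(-2.203096)+1/4·(-10.518652)≈-3.290592
n=5: y≈-3.290592, sp=5, e=sp−y≈8.290592; I≈4.035427, D=e−e_prev≈9.087495; u=3/2·8.290592+2·4.035427+3/4·9.087495≈27.322362; next y=3/10·(-3.290592)+1/4·27.322362≈5.843413
n=6: y≈5.843413, sp=5, e=sp−y≈-0.843413; I≈3.192014, D=e−e_prev≈-9.134005; u=3/2·(-0.843413)+2·3.192014+3/4·(-9.134005)≈-1.731596; next y=3/10·5.843413+1/4·(-1.731596)≈1.320125
n=7: y≈1.320125, sp=5, e=sp−y≈3.679875; I≈6.871889, D=e−e_prev≈4.523288; u=3/2·3.679875+2·6.871889+3/4·4.523288≈22.656056; next y=3/10·1.320125+1/4·22.656056≈6.060052
n=8: y≈6.060052, sp=5, e=sp−y≈-1.060052; I≈5.811837, D=e−e_prev≈-4.739927; u=3/2·(-1.060052)+2·5.811837+3/4·(-4.739927)≈6.478652; next y=3/10·6.060052+1/4·6.478652≈3.437678

0 -2 -8.500 0.000
1 -2 -1.969 -2.125
2 -3 -11.793 -1.130
3 -3 -4.868 -3.287
4 -3 -10.519 -2.203
5 5 27.322 -3.291
6 5 -1.732 5.843
7 5 22.656 1.320
8 5 6.479 6.060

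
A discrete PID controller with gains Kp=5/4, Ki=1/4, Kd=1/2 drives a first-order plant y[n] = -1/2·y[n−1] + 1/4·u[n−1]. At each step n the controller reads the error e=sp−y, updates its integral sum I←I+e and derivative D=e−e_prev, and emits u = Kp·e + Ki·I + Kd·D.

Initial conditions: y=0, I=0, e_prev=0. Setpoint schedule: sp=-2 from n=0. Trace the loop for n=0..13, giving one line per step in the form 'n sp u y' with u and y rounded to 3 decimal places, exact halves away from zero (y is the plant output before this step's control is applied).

(exact arithmetic carried between steps; '≈' marks a value shown rounded to 6 d.p. or computed from one; I and e_prev carry over from the previous line; the table rounds u and y to 3 d.p., halves away from zero)
n=0: y=0, sp=-2, e=sp−y=-2; I=-2, D=e−e_prev=-2; u=5/4·(-2)+1/4·(-2)+1/2·(-2)=-4; next y=-1/2·0+1/4·(-4)=-1
n=1: y=-1, sp=-2, e=sp−y=-1; I=-3, D=e−e_prev=1; u=5/4·(-1)+1/4·(-3)+1/2·1=-1.5; next y=-1/2·(-1)+1/4·(-1.5)=0.125
n=2: y=0.125, sp=-2, e=sp−y=-2.125; I=-5.125, D=e−e_prev=-1.125; u=5/4·(-2.125)+1/4·(-5.125)+1/2·(-1.125)=-4.5; next y=-1/2·0.125+1/4·(-4.5)=-1.1875
n=3: y=-1.1875, sp=-2, e=sp−y=-0.8125; I=-5.9375, D=e−e_prev=1.3125; u=5/4·(-0.8125)+1/4·(-5.9375)+1/2·1.3125=-1.84375; next y=-1/2·(-1.1875)+1/4·(-1.84375)≈0.132813
n=4: y≈0.132813, sp=-2, e=sp−y≈-2.132813; I≈-8.070313, D=e−e_prev≈-1.320313; u=5/4·(-2.132813)+1/4·(-8.070313)+1/2·(-1.320313)≈-5.34375; next y=-1/2·0.132813+1/4·(-5.34375)≈-1.402344
n=5: y≈-1.402344, sp=-2, e=sp−y≈-0.597656; I≈-8.667969, D=e−e_prev≈1.535156; u=5/4·(-0.597656)+1/4·(-8.667969)+1/2·1.535156≈-2.146484; next y=-1/2·(-1.402344)+1/4·(-2.146484)≈0.164551
n=6: y≈0.164551, sp=-2, e=sp−y≈-2.164551; I≈-10.832520, D=e−e_prev≈-1.566895; u=5/4·(-2.164551)+1/4·(-10.832520)+1/2·(-1.566895)≈-6.197266; next y=-1/2·0.164551+1/4·(-6.197266)≈-1.631592
n=7: y≈-1.631592, sp=-2, e=sp−y≈-0.368408; I≈-11.200928, D=e−e_prev≈1.796143; u=5/4·(-0.368408)+1/4·(-11.200928)+1/2·1.796143≈-2.362671; next y=-1/2·(-1.631592)+1/4·(-2.362671)≈0.225128
n=8: y≈0.225128, sp=-2, e=sp−y≈-2.225128; I≈-13.426056, D=e−e_prev≈-1.856720; u=5/4·(-2.225128)+1/4·(-13.426056)+1/2·(-1.856720)≈-7.066284; next y=-1/2·0.225128+1/4·(-7.066284)≈-1.879135
n=9: y≈-1.879135, sp=-2, e=sp−y≈-0.120865; I≈-13.546921, D=e−e_prev≈2.104263; u=5/4·(-0.120865)+1/4·(-13.546921)+1/2·2.104263≈-2.485680; next y=-1/2·(-1.879135)+1/4·(-2.485680)≈0.318148
n=10: y≈0.318148, sp=-2, e=sp−y≈-2.318148; I≈-15.865068, D=e−e_prev≈-2.197283; u=5/4·(-2.318148)+1/4·(-15.865068)+1/2·(-2.197283)≈-7.962593; next y=-1/2·0.318148+1/4·(-7.962593)≈-2.149722
n=11: y≈-2.149722, sp=-2, e=sp−y≈0.149722; I≈-15.715346, D=e−e_prev≈2.467870; u=5/4·0.149722+1/4·(-15.715346)+1/2·2.467870≈-2.507749; next y=-1/2·(-2.149722)+1/4·(-2.507749)≈0.447924
n=12: y≈0.447924, sp=-2, e=sp−y≈-2.447924; I≈-18.163270, D=e−e_prev≈-2.597646; u=5/4·(-2.447924)+1/4·(-18.163270)+1/2·(-2.597646)≈-8.899545; next y=-1/2·0.447924+1/4·(-8.899545)≈-2.448848
n=13: y≈-2.448848, sp=-2, e=sp−y≈0.448848; I≈-17.714422, D=e−e_prev≈2.896772; u=5/4·0.448848+1/4·(-17.714422)+1/2·2.896772≈-2.419159; next y=-1/2·(-2.448848)+1/4·(-2.419159)≈0.619634

0 -2 -4.000 0.000
1 -2 -1.500 -1.000
2 -2 -4.500 0.125
3 -2 -1.844 -1.188
4 -2 -5.344 0.133
5 -2 -2.146 -1.402
6 -2 -6.197 0.165
7 -2 -2.363 -1.632
8 -2 -7.066 0.225
9 -2 -2.486 -1.879
10 -2 -7.963 0.318
11 -2 -2.508 -2.150
12 -2 -8.900 0.448
13 -2 -2.419 -2.449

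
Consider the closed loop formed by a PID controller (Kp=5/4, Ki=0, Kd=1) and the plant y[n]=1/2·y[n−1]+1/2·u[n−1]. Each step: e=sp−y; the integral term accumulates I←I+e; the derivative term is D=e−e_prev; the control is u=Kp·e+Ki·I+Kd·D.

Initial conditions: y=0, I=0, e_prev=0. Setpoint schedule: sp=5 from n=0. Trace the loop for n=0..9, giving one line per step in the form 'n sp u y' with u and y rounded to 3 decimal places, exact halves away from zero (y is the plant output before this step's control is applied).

(exact arithmetic carried between steps; '≈' marks a value shown rounded to 6 d.p. or computed from one; I and e_prev carry over from the previous line; the table rounds u and y to 3 d.p., halves away from zero)
n=0: y=0, sp=5, e=sp−y=5; I=5, D=e−e_prev=5; u=5/4·5+0·5+1·5=11.25; next y=1/2·0+1/2·11.25=5.625
n=1: y=5.625, sp=5, e=sp−y=-0.625; I=4.375, D=e−e_prev=-5.625; u=5/4·(-0.625)+0·4.375+1·(-5.625)=-6.40625; next y=1/2·5.625+1/2·(-6.40625)=-0.390625
n=2: y=-0.390625, sp=5, e=sp−y=5.390625; I=9.765625, D=e−e_prev=6.015625; u=5/4·5.390625+0·9.765625+1·6.015625≈12.753906; next y=1/2·(-0.390625)+1/2·12.753906≈6.181641
n=3: y≈6.181641, sp=5, e=sp−y≈-1.181641; I≈8.583984, D=e−e_prev≈-6.572266; u=5/4·(-1.181641)+0·8.583984+1·(-6.572266)≈-8.049316; next y=1/2·6.181641+1/2·(-8.049316)≈-0.933838
n=4: y≈-0.933838, sp=5, e=sp−y≈5.933838; I≈14.517822, D=e−e_prev≈7.115479; u=5/4·5.933838+0·14.517822+1·7.115479≈14.532776; next y=1/2·(-0.933838)+1/2·14.532776≈6.799469
n=5: y≈6.799469, sp=5, e=sp−y≈-1.799469; I≈12.718353, D=e−e_prev≈-7.733307; u=5/4·(-1.799469)+0·12.718353+1·(-7.733307)≈-9.982643; next y=1/2·6.799469+1/2·(-9.982643)≈-1.591587
n=6: y≈-1.591587, sp=5, e=sp−y≈6.591587; I≈19.309940, D=e−e_prev≈8.391056; u=5/4·6.591587+0·19.309940+1·8.391056≈16.630540; next y=1/2·(-1.591587)+1/2·16.630540≈7.519476
n=7: y≈7.519476, sp=5, e=sp−y≈-2.519476; I≈16.790464, D=e−e_prev≈-9.111063; u=5/4·(-2.519476)+0·16.790464+1·(-9.111063)≈-12.260409; next y=1/2·7.519476+1/2·(-12.260409)≈-2.370466
n=8: y≈-2.370466, sp=5, e=sp−y≈7.370466; I≈24.160930, D=e−e_prev≈9.889943; u=5/4·7.370466+0·24.160930+1·9.889943≈19.103026; next y=1/2·(-2.370466)+1/2·19.103026≈8.366280
n=9: y≈8.366280, sp=5, e=sp−y≈-3.366280; I≈20.794651, D=e−e_prev≈-10.736746; u=5/4·(-3.366280)+0·20.794651+1·(-10.736746)≈-14.944595; next y=1/2·8.366280+1/2·(-14.944595)≈-3.289158

0 5 11.250 0.000
1 5 -6.406 5.625
2 5 12.754 -0.391
3 5 -8.049 6.182
4 5 14.533 -0.934
5 5 -9.983 6.799
6 5 16.631 -1.592
7 5 -12.260 7.519
8 5 19.103 -2.370
9 5 -14.945 8.366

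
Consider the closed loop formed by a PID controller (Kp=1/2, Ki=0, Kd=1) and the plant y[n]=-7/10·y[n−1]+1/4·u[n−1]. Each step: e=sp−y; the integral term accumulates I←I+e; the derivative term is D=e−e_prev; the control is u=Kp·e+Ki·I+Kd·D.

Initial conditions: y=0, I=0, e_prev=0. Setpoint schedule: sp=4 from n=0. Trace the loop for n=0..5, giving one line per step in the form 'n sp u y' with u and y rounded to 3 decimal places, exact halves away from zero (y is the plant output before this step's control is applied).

0 4 6.000 0.000
1 4 -0.250 1.500
2 4 5.169 -1.113
3 4 -2.219 2.071
4 4 7.078 -2.004
5 4 -4.763 3.172

(exact arithmetic carried between steps; '≈' marks a value shown rounded to 6 d.p. or computed from one; I and e_prev carry over from the previous line; the table rounds u and y to 3 d.p., halves away from zero)
n=0: y=0, sp=4, e=sp−y=4; I=4, D=e−e_prev=4; u=1/2·4+0·4+1·4=6; next y=-7/10·0+1/4·6=1.5
n=1: y=1.5, sp=4, e=sp−y=2.5; I=6.5, D=e−e_prev=-1.5; u=1/2·2.5+0·6.5+1·(-1.5)=-0.25; next y=-7/10·1.5+1/4·(-0.25)=-1.1125
n=2: y=-1.1125, sp=4, e=sp−y=5.1125; I=11.6125, D=e−e_prev=2.6125; u=1/2·5.1125+0·11.6125+1·2.6125=5.16875; next y=-7/10·(-1.1125)+1/4·5.16875≈2.070938
n=3: y≈2.070938, sp=4, e=sp−y≈1.929063; I≈13.541563, D=e−e_prev≈-3.183438; u=1/2·1.929063+0·13.541563+1·(-3.183438)≈-2.218906; next y=-7/10·2.070938+1/4·(-2.218906)≈-2.004383
n=4: y≈-2.004383, sp=4, e=sp−y≈6.004383; I≈19.545945, D=e−e_prev≈4.075320; u=1/2·6.004383+0·19.545945+1·4.075320≈7.077512; next y=-7/10·(-2.004383)+1/4·7.077512≈3.172446
n=5: y≈3.172446, sp=4, e=sp−y≈0.827554; I≈20.373499, D=e−e_prev≈-5.176829; u=1/2·0.827554+0·20.373499+1·(-5.176829)≈-4.763052; next y=-7/10·3.172446+1/4·(-4.763052)≈-3.411475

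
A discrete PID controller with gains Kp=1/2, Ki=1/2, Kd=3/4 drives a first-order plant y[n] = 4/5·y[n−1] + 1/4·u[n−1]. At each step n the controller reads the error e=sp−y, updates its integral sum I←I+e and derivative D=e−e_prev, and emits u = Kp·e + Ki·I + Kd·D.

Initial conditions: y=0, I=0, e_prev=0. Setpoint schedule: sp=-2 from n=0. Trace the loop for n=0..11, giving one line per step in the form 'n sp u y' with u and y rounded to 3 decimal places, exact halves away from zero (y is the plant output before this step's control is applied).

0 -2 -3.500 0.000
1 -2 -1.469 -0.875
2 -2 -2.351 -1.067
3 -2 -2.307 -1.442
4 -2 -2.362 -1.730
5 -2 -2.285 -1.974
6 -2 -2.173 -2.151
7 -2 -2.032 -2.264
8 -2 -1.888 -2.319
9 -2 -1.756 -2.327
10 -2 -1.645 -2.301
11 -2 -1.560 -2.252

(exact arithmetic carried between steps; '≈' marks a value shown rounded to 6 d.p. or computed from one; I and e_prev carry over from the previous line; the table rounds u and y to 3 d.p., halves away from zero)
n=0: y=0, sp=-2, e=sp−y=-2; I=-2, D=e−e_prev=-2; u=1/2·(-2)+1/2·(-2)+3/4·(-2)=-3.5; next y=4/5·0+1/4·(-3.5)=-0.875
n=1: y=-0.875, sp=-2, e=sp−y=-1.125; I=-3.125, D=e−e_prev=0.875; u=1/2·(-1.125)+1/2·(-3.125)+3/4·0.875=-1.46875; next y=4/5·(-0.875)+1/4·(-1.46875)≈-1.067188
n=2: y≈-1.067188, sp=-2, e=sp−y≈-0.932813; I≈-4.057813, D=e−e_prev≈0.192188; u=1/2·(-0.932813)+1/2·(-4.057813)+3/4·0.192188≈-2.351172; next y=4/5·(-1.067188)+1/4·(-2.351172)≈-1.441543
n=3: y≈-1.441543, sp=-2, e=sp−y≈-0.558457; I≈-4.616270, D=e−e_prev≈0.374355; u=1/2·(-0.558457)+1/2·(-4.616270)+3/4·0.374355≈-2.306597; next y=4/5·(-1.441543)+1/4·(-2.306597)≈-1.729884
n=4: y≈-1.729884, sp=-2, e=sp−y≈-0.270116; I≈-4.886386, D=e−e_prev≈0.288341; u=1/2·(-0.270116)+1/2·(-4.886386)+3/4·0.288341≈-2.361996; next y=4/5·(-1.729884)+1/4·(-2.361996)≈-1.974406
n=5: y≈-1.974406, sp=-2, e=sp−y≈-0.025594; I≈-4.911980, D=e−e_prev≈0.244522; u=1/2·(-0.025594)+1/2·(-4.911980)+3/4·0.244522≈-2.285396; next y=4/5·(-1.974406)+1/4·(-2.285396)≈-2.150874
n=6: y≈-2.150874, sp=-2, e=sp−y≈0.150874; I≈-4.761107, D=e−e_prev≈0.176468; u=1/2·0.150874+1/2·(-4.761107)+3/4·0.176468≈-2.172766; next y=4/5·(-2.150874)+1/4·(-2.172766)≈-2.263890
n=7: y≈-2.263890, sp=-2, e=sp−y≈0.263890; I≈-4.497216, D=e−e_prev≈0.113017; u=1/2·0.263890+1/2·(-4.497216)+3/4·0.113017≈-2.031901; next y=4/5·(-2.263890)+1/4·(-2.031901)≈-2.319087
n=8: y≈-2.319087, sp=-2, e=sp−y≈0.319087; I≈-4.178129, D=e−e_prev≈0.055197; u=1/2·0.319087+1/2·(-4.178129)+3/4·0.055197≈-1.888123; next y=4/5·(-2.319087)+1/4·(-1.888123)≈-2.327301
n=9: y≈-2.327301, sp=-2, e=sp−y≈0.327301; I≈-3.850828, D=e−e_prev≈0.008213; u=1/2·0.327301+1/2·(-3.850828)+3/4·0.008213≈-1.755604; next y=4/5·(-2.327301)+1/4·(-1.755604)≈-2.300741
n=10: y≈-2.300741, sp=-2, e=sp−y≈0.300741; I≈-3.550087, D=e−e_prev≈-0.026559; u=1/2·0.300741+1/2·(-3.550087)+3/4·(-0.026559)≈-1.644592; next y=4/5·(-2.300741)+1/4·(-1.644592)≈-2.251741
n=11: y≈-2.251741, sp=-2, e=sp−y≈0.251741; I≈-3.298346, D=e−e_prev≈-0.049000; u=1/2·0.251741+1/2·(-3.298346)+3/4·(-0.049000)≈-1.560052; next y=4/5·(-2.251741)+1/4·(-1.560052)≈-2.191406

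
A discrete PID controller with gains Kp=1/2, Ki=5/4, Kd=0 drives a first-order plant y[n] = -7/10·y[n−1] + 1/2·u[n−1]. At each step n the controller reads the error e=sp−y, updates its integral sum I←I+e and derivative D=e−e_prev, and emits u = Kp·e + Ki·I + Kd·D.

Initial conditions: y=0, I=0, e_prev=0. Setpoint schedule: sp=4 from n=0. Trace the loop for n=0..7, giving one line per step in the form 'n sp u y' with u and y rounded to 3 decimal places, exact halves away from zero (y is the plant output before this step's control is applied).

0 4 7.000 0.000
1 4 5.875 3.500
2 4 11.772 0.488
3 4 7.312 5.545
4 4 15.479 -0.225
5 4 6.547 7.897
6 4 19.440 -2.255
7 4 3.541 11.298

(exact arithmetic carried between steps; '≈' marks a value shown rounded to 6 d.p. or computed from one; I and e_prev carry over from the previous line; the table rounds u and y to 3 d.p., halves away from zero)
n=0: y=0, sp=4, e=sp−y=4; I=4, D=e−e_prev=4; u=1/2·4+5/4·4+0·4=7; next y=-7/10·0+1/2·7=3.5
n=1: y=3.5, sp=4, e=sp−y=0.5; I=4.5, D=e−e_prev=-3.5; u=1/2·0.5+5/4·4.5+0·(-3.5)=5.875; next y=-7/10·3.5+1/2·5.875=0.4875
n=2: y=0.4875, sp=4, e=sp−y=3.5125; I=8.0125, D=e−e_prev=3.0125; u=1/2·3.5125+5/4·8.0125+0·3.0125=11.771875; next y=-7/10·0.4875+1/2·11.771875≈5.544688
n=3: y≈5.544688, sp=4, e=sp−y≈-1.544688; I≈6.467813, D=e−e_prev≈-5.057188; u=1/2·(-1.544688)+5/4·6.467813+0·(-5.057188)≈7.312422; next y=-7/10·5.544688+1/2·7.312422≈-0.225070
n=4: y≈-0.225070, sp=4, e=sp−y≈4.225070; I≈10.692883, D=e−e_prev≈5.769758; u=1/2·4.225070+5/4·10.692883+0·5.769758≈15.478639; next y=-7/10·(-0.225070)+1/2·15.478639≈7.896869
n=5: y≈7.896869, sp=4, e=sp−y≈-3.896869; I≈6.796014, D=e−e_prev≈-8.121939; u=1/2·(-3.896869)+5/4·6.796014+0·(-8.121939)≈6.546584; next y=-7/10·7.896869+1/2·6.546584≈-2.254516
n=6: y≈-2.254516, sp=4, e=sp−y≈6.254516; I≈13.050530, D=e−e_prev≈10.151385; u=1/2·6.254516+5/4·13.050530+0·10.151385≈19.440421; next y=-7/10·(-2.254516)+1/2·19.440421≈11.298372
n=7: y≈11.298372, sp=4, e=sp−y≈-7.298372; I≈5.752159, D=e−e_prev≈-13.552888; u=1/2·(-7.298372)+5/4·5.752159+0·(-13.552888)≈3.541012; next y=-7/10·11.298372+1/2·3.541012≈-6.138354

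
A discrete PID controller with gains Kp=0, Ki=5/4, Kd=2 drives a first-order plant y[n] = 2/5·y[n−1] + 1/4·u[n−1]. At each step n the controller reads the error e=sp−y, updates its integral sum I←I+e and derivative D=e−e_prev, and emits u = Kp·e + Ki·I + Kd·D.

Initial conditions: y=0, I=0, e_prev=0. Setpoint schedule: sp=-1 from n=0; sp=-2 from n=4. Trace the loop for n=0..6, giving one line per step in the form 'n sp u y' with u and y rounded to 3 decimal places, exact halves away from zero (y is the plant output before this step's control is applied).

(exact arithmetic carried between steps; '≈' marks a value shown rounded to 6 d.p. or computed from one; I and e_prev carry over from the previous line; the table rounds u and y to 3 d.p., halves away from zero)
n=0: y=0, sp=-1, e=sp−y=-1; I=-1, D=e−e_prev=-1; u=0·(-1)+5/4·(-1)+2·(-1)=-3.25; next y=2/5·0+1/4·(-3.25)=-0.8125
n=1: y=-0.8125, sp=-1, e=sp−y=-0.1875; I=-1.1875, D=e−e_prev=0.8125; u=0·(-0.1875)+5/4·(-1.1875)+2·0.8125=0.140625; next y=2/5·(-0.8125)+1/4·0.140625≈-0.289844
n=2: y≈-0.289844, sp=-1, e=sp−y≈-0.710156; I≈-1.897656, D=e−e_prev≈-0.522656; u=0·(-0.710156)+5/4·(-1.897656)+2·(-0.522656)≈-3.417383; next y=2/5·(-0.289844)+1/4·(-3.417383)≈-0.970283
n=3: y≈-0.970283, sp=-1, e=sp−y≈-0.029717; I≈-1.927373, D=e−e_prev≈0.680439; u=0·(-0.029717)+5/4·(-1.927373)+2·0.680439≈-1.048337; next y=2/5·(-0.970283)+1/4·(-1.048337)≈-0.650198
n=4: y≈-0.650198, sp=-2, e=sp−y≈-1.349802; I≈-3.277175, D=e−e_prev≈-1.320086; u=0·(-1.349802)+5/4·(-3.277175)+2·(-1.320086)≈-6.736640; next y=2/5·(-0.650198)+1/4·(-6.736640)≈-1.944239
n=5: y≈-1.944239, sp=-2, e=sp−y≈-0.055761; I≈-3.332936, D=e−e_prev≈1.294042; u=0·(-0.055761)+5/4·(-3.332936)+2·1.294042≈-1.578087; next y=2/5·(-1.944239)+1/4·(-1.578087)≈-1.172217
n=6: y≈-1.172217, sp=-2, e=sp−y≈-0.827783; I≈-4.160719, D=e−e_prev≈-0.772022; u=0·(-0.827783)+5/4·(-4.160719)+2·(-0.772022)≈-6.744942; next y=2/5·(-1.172217)+1/4·(-6.744942)≈-2.155122

0 -1 -3.250 0.000
1 -1 0.141 -0.813
2 -1 -3.417 -0.290
3 -1 -1.048 -0.970
4 -2 -6.737 -0.650
5 -2 -1.578 -1.944
6 -2 -6.745 -1.172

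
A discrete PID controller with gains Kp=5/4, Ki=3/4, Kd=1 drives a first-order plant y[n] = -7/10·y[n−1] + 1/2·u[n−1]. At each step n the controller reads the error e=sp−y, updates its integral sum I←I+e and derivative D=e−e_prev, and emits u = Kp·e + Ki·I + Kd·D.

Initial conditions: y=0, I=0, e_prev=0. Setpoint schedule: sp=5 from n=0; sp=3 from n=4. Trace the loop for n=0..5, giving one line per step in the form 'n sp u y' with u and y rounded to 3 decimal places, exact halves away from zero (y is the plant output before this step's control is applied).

(exact arithmetic carried between steps; '≈' marks a value shown rounded to 6 d.p. or computed from one; I and e_prev carry over from the previous line; the table rounds u and y to 3 d.p., halves away from zero)
n=0: y=0, sp=5, e=sp−y=5; I=5, D=e−e_prev=5; u=5/4·5+3/4·5+1·5=15; next y=-7/10·0+1/2·15=7.5
n=1: y=7.5, sp=5, e=sp−y=-2.5; I=2.5, D=e−e_prev=-7.5; u=5/4·(-2.5)+3/4·2.5+1·(-7.5)=-8.75; next y=-7/10·7.5+1/2·(-8.75)=-9.625
n=2: y=-9.625, sp=5, e=sp−y=14.625; I=17.125, D=e−e_prev=17.125; u=5/4·14.625+3/4·17.125+1·17.125=48.25; next y=-7/10·(-9.625)+1/2·48.25=30.8625
n=3: y=30.8625, sp=5, e=sp−y=-25.8625; I=-8.7375, D=e−e_prev=-40.4875; u=5/4·(-25.8625)+3/4·(-8.7375)+1·(-40.4875)=-79.36875; next y=-7/10·30.8625+1/2·(-79.36875)=-61.288125
n=4: y=-61.288125, sp=3, e=sp−y=64.288125; I=55.550625, D=e−e_prev=90.150625; u=5/4·64.288125+3/4·55.550625+1·90.150625=212.17375; next y=-7/10·(-61.288125)+1/2·212.17375≈148.988563
n=5: y≈148.988563, sp=3, e=sp−y≈-145.988563; I≈-90.437938, D=e−e_prev≈-210.276688; u=5/4·(-145.988563)+3/4·(-90.437938)+1·(-210.276688)≈-460.590844; next y=-7/10·148.988563+1/2·(-460.590844)≈-334.587416

0 5 15.000 0.000
1 5 -8.750 7.500
2 5 48.250 -9.625
3 5 -79.369 30.863
4 3 212.174 -61.288
5 3 -460.591 148.989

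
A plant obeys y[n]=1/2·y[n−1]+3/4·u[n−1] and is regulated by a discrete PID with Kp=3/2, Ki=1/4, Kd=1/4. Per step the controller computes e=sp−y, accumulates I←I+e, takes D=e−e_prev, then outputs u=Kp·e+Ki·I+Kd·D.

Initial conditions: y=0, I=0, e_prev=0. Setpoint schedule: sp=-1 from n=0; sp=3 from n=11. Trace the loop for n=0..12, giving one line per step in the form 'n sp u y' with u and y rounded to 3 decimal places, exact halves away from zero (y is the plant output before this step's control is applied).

(exact arithmetic carried between steps; '≈' marks a value shown rounded to 6 d.p. or computed from one; I and e_prev carry over from the previous line; the table rounds u and y to 3 d.p., halves away from zero)
n=0: y=0, sp=-1, e=sp−y=-1; I=-1, D=e−e_prev=-1; u=3/2·(-1)+1/4·(-1)+1/4·(-1)=-2; next y=1/2·0+3/4·(-2)=-1.5
n=1: y=-1.5, sp=-1, e=sp−y=0.5; I=-0.5, D=e−e_prev=1.5; u=3/2·0.5+1/4·(-0.5)+1/4·1.5=1; next y=1/2·(-1.5)+3/4·1=0
n=2: y=0, sp=-1, e=sp−y=-1; I=-1.5, D=e−e_prev=-1.5; u=3/2·(-1)+1/4·(-1.5)+1/4·(-1.5)=-2.25; next y=1/2·0+3/4·(-2.25)=-1.6875
n=3: y=-1.6875, sp=-1, e=sp−y=0.6875; I=-0.8125, D=e−e_prev=1.6875; u=3/2·0.6875+1/4·(-0.8125)+1/4·1.6875=1.25; next y=1/2·(-1.6875)+3/4·1.25=0.09375
n=4: y=0.09375, sp=-1, e=sp−y=-1.09375; I=-1.90625, D=e−e_prev=-1.78125; u=3/2·(-1.09375)+1/4·(-1.90625)+1/4·(-1.78125)=-2.5625; next y=1/2·0.09375+3/4·(-2.5625)=-1.875
n=5: y=-1.875, sp=-1, e=sp−y=0.875; I=-1.03125, D=e−e_prev=1.96875; u=3/2·0.875+1/4·(-1.03125)+1/4·1.96875=1.546875; next y=1/2·(-1.875)+3/4·1.546875≈0.222656
n=6: y≈0.222656, sp=-1, e=sp−y≈-1.222656; I≈-2.253906, D=e−e_prev≈-2.097656; u=3/2·(-1.222656)+1/4·(-2.253906)+1/4·(-2.097656)≈-2.921875; next y=1/2·0.222656+3/4·(-2.921875)≈-2.080078
n=7: y≈-2.080078, sp=-1, e=sp−y≈1.080078; I≈-1.173828, D=e−e_prev≈2.302734; u=3/2·1.080078+1/4·(-1.173828)+1/4·2.302734≈1.902344; next y=1/2·(-2.080078)+3/4·1.902344≈0.386719
n=8: y≈0.386719, sp=-1, e=sp−y≈-1.386719; I≈-2.560547, D=e−e_prev≈-2.466797; u=3/2·(-1.386719)+1/4·(-2.560547)+1/4·(-2.466797)≈-3.336914; next y=1/2·0.386719+3/4·(-3.336914)≈-2.309326
n=9: y≈-2.309326, sp=-1, e=sp−y≈1.309326; I≈-1.251221, D=e−e_prev≈2.696045; u=3/2·1.309326+1/4·(-1.251221)+1/4·2.696045≈2.325195; next y=1/2·(-2.309326)+3/4·2.325195≈0.589233
n=10: y≈0.589233, sp=-1, e=sp−y≈-1.589233; I≈-2.840454, D=e−e_prev≈-2.898560; u=3/2·(-1.589233)+1/4·(-2.840454)+1/4·(-2.898560)≈-3.818604; next y=1/2·0.589233+3/4·(-3.818604)≈-2.569336
n=11: y≈-2.569336, sp=3, e=sp−y≈5.569336; I≈2.728882, D=e−e_prev≈7.158569; u=3/2·5.569336+1/4·2.728882+1/4·7.158569≈10.825867; next y=1/2·(-2.569336)+3/4·10.825867≈6.834732
n=12: y≈6.834732, sp=3, e=sp−y≈-3.834732; I≈-1.105850, D=e−e_prev≈-9.404068; u=3/2·(-3.834732)+1/4·(-1.105850)+1/4·(-9.404068)≈-8.379578; next y=1/2·6.834732+3/4·(-8.379578)≈-2.867317

0 -1 -2.000 0.000
1 -1 1.000 -1.500
2 -1 -2.250 0.000
3 -1 1.250 -1.688
4 -1 -2.563 0.094
5 -1 1.547 -1.875
6 -1 -2.922 0.223
7 -1 1.902 -2.080
8 -1 -3.337 0.387
9 -1 2.325 -2.309
10 -1 -3.819 0.589
11 3 10.826 -2.569
12 3 -8.380 6.835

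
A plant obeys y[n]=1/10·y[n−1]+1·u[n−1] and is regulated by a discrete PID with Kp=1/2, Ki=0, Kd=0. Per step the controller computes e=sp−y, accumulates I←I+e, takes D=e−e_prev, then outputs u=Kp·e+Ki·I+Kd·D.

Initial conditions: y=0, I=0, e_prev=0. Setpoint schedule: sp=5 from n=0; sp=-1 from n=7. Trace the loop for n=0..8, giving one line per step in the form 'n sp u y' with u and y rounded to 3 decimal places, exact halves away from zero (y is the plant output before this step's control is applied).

(exact arithmetic carried between steps; '≈' marks a value shown rounded to 6 d.p. or computed from one; I and e_prev carry over from the previous line; the table rounds u and y to 3 d.p., halves away from zero)
n=0: y=0, sp=5, e=sp−y=5; I=5, D=e−e_prev=5; u=1/2·5+0·5+0·5=2.5; next y=1/10·0+1·2.5=2.5
n=1: y=2.5, sp=5, e=sp−y=2.5; I=7.5, D=e−e_prev=-2.5; u=1/2·2.5+0·7.5+0·(-2.5)=1.25; next y=1/10·2.5+1·1.25=1.5
n=2: y=1.5, sp=5, e=sp−y=3.5; I=11, D=e−e_prev=1; u=1/2·3.5+0·11+0·1=1.75; next y=1/10·1.5+1·1.75=1.9
n=3: y=1.9, sp=5, e=sp−y=3.1; I=14.1, D=e−e_prev=-0.4; u=1/2·3.1+0·14.1+0·(-0.4)=1.55; next y=1/10·1.9+1·1.55=1.74
n=4: y=1.74, sp=5, e=sp−y=3.26; I=17.36, D=e−e_prev=0.16; u=1/2·3.26+0·17.36+0·0.16=1.63; next y=1/10·1.74+1·1.63=1.804
n=5: y=1.804, sp=5, e=sp−y=3.196; I=20.556, D=e−e_prev=-0.064; u=1/2·3.196+0·20.556+0·(-0.064)=1.598; next y=1/10·1.804+1·1.598=1.7784
n=6: y=1.7784, sp=5, e=sp−y=3.2216; I=23.7776, D=e−e_prev=0.0256; u=1/2·3.2216+0·23.7776+0·0.0256=1.6108; next y=1/10·1.7784+1·1.6108=1.78864
n=7: y=1.78864, sp=-1, e=sp−y=-2.78864; I=20.98896, D=e−e_prev=-6.01024; u=1/2·(-2.78864)+0·20.98896+0·(-6.01024)=-1.39432; next y=1/10·1.78864+1·(-1.39432)=-1.215456
n=8: y=-1.215456, sp=-1, e=sp−y=0.215456; I=21.204416, D=e−e_prev=3.004096; u=1/2·0.215456+0·21.204416+0·3.004096=0.107728; next y=1/10·(-1.215456)+1·0.107728≈-0.013818

0 5 2.500 0.000
1 5 1.250 2.500
2 5 1.750 1.500
3 5 1.550 1.900
4 5 1.630 1.740
5 5 1.598 1.804
6 5 1.611 1.778
7 -1 -1.394 1.789
8 -1 0.108 -1.215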